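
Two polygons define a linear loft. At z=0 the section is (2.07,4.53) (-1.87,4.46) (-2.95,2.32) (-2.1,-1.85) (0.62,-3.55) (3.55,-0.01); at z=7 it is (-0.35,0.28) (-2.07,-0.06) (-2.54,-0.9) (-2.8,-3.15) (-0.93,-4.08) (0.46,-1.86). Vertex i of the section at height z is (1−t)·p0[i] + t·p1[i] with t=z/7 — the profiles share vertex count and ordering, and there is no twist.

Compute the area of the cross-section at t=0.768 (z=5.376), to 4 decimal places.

Area at t=0.768: 14.4330

Cross-section at t=0.768: each vertex is (1-t)·p0[i] + t·p1[i].
  v1: (1-0.768)·(2.07,4.53) + 0.768·(-0.35,0.28) = (0.2114,1.2660)
  v2: (1-0.768)·(-1.87,4.46) + 0.768·(-2.07,-0.06) = (-2.0236,0.9886)
  v3: (1-0.768)·(-2.95,2.32) + 0.768·(-2.54,-0.9) = (-2.6351,-0.1530)
  v4: (1-0.768)·(-2.1,-1.85) + 0.768·(-2.8,-3.15) = (-2.6376,-2.8484)
  v5: (1-0.768)·(0.62,-3.55) + 0.768·(-0.93,-4.08) = (-0.5704,-3.9570)
  v6: (1-0.768)·(3.55,-0.01) + 0.768·(0.46,-1.86) = (1.1769,-1.4308)
Shoelace sum Σ(x_i·y_{i+1} − x_{i+1}·y_i):
  i=1: 0.2114·0.9886 − -2.0236·1.2660 = +2.7709 (running +2.7709)
  i=2: -2.0236·-0.1530 − -2.6351·0.9886 = +2.9147 (running +5.6856)
  i=3: -2.6351·-2.8484 − -2.6376·-0.1530 = +7.1024 (running +12.7881)
  i=4: -2.6376·-3.9570 − -0.5704·-2.8484 = +8.8124 (running +21.6004)
  i=5: -0.5704·-1.4308 − 1.1769·-3.9570 = +5.4731 (running +27.0735)
  i=6: 1.1769·1.2660 − 0.2114·-1.4308 = +1.7925 (running +28.8660)
Area = |Σ|/2 = |28.8660|/2 = 14.4330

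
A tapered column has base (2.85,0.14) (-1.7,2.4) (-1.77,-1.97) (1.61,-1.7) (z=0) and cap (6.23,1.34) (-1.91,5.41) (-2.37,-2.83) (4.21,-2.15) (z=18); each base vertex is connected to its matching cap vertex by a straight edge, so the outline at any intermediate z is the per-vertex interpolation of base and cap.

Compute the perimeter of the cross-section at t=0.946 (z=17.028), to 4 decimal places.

Perimeter at t=0.946: 27.3018

Cross-section at t=0.946: each vertex is (1-t)·p0[i] + t·p1[i].
  v1: (1-0.946)·(2.85,0.14) + 0.946·(6.23,1.34) = (6.0475,1.2752)
  v2: (1-0.946)·(-1.7,2.4) + 0.946·(-1.91,5.41) = (-1.8987,5.2475)
  v3: (1-0.946)·(-1.77,-1.97) + 0.946·(-2.37,-2.83) = (-2.3376,-2.7836)
  v4: (1-0.946)·(1.61,-1.7) + 0.946·(4.21,-2.15) = (4.0696,-2.1257)
Perimeter = Σ |v_{i+1} − v_i|:
  edge 1→2: √(-7.9461² + 3.9723²) = 8.8837 (running 8.8837)
  edge 2→3: √(-0.4389² + -8.0310²) = 8.0430 (running 16.9267)
  edge 3→4: √(6.4072² + 0.6579²) = 6.4409 (running 23.3676)
  edge 4→1: √(1.9779² + 3.4009²) = 3.9342 (running 27.3018)
Perimeter = 27.3018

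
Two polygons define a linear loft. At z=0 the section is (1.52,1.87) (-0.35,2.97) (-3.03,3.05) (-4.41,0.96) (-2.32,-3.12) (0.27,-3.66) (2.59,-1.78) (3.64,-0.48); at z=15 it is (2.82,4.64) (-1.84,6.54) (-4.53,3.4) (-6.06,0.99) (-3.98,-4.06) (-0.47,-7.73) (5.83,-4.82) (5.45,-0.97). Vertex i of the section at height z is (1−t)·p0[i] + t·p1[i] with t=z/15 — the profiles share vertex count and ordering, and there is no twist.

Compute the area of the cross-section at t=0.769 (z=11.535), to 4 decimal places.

Cross-section at t=0.769: each vertex is (1-t)·p0[i] + t·p1[i].
  v1: (1-0.769)·(1.52,1.87) + 0.769·(2.82,4.64) = (2.5197,4.0001)
  v2: (1-0.769)·(-0.35,2.97) + 0.769·(-1.84,6.54) = (-1.4958,5.7153)
  v3: (1-0.769)·(-3.03,3.05) + 0.769·(-4.53,3.4) = (-4.1835,3.3191)
  v4: (1-0.769)·(-4.41,0.96) + 0.769·(-6.06,0.99) = (-5.6789,0.9831)
  v5: (1-0.769)·(-2.32,-3.12) + 0.769·(-3.98,-4.06) = (-3.5965,-3.8429)
  v6: (1-0.769)·(0.27,-3.66) + 0.769·(-0.47,-7.73) = (-0.2991,-6.7898)
  v7: (1-0.769)·(2.59,-1.78) + 0.769·(5.83,-4.82) = (5.0816,-4.1178)
  v8: (1-0.769)·(3.64,-0.48) + 0.769·(5.45,-0.97) = (5.0319,-0.8568)
Shoelace sum Σ(x_i·y_{i+1} − x_{i+1}·y_i):
  i=1: 2.5197·5.7153 − -1.4958·4.0001 = +20.3844 (running +20.3844)
  i=2: -1.4958·3.3191 − -4.1835·5.7153 = +18.9453 (running +39.3296)
  i=3: -4.1835·0.9831 − -5.6789·3.3191 = +14.7363 (running +54.0659)
  i=4: -5.6789·-3.8429 − -3.5965·0.9831 = +25.3587 (running +79.4246)
  i=5: -3.5965·-6.7898 − -0.2991·-3.8429 = +23.2706 (running +102.6952)
  i=6: -0.2991·-4.1178 − 5.0816·-6.7898 = +35.7344 (running +138.4296)
  i=7: 5.0816·-0.8568 − 5.0319·-4.1178 = +16.3662 (running +154.7958)
  i=8: 5.0319·4.0001 − 2.5197·-0.8568 = +22.2871 (running +177.0829)
Area = |Σ|/2 = |177.0829|/2 = 88.5415

Area at t=0.769: 88.5415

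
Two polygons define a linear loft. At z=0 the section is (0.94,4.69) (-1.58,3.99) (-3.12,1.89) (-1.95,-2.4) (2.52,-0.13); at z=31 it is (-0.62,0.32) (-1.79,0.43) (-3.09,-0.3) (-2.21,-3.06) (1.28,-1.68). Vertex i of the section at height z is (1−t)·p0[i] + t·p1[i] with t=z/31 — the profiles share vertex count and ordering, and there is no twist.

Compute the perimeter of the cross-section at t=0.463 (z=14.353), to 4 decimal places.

Cross-section at t=0.463: each vertex is (1-t)·p0[i] + t·p1[i].
  v1: (1-0.463)·(0.94,4.69) + 0.463·(-0.62,0.32) = (0.2177,2.6667)
  v2: (1-0.463)·(-1.58,3.99) + 0.463·(-1.79,0.43) = (-1.6772,2.3417)
  v3: (1-0.463)·(-3.12,1.89) + 0.463·(-3.09,-0.3) = (-3.1061,0.8760)
  v4: (1-0.463)·(-1.95,-2.4) + 0.463·(-2.21,-3.06) = (-2.0704,-2.7056)
  v5: (1-0.463)·(2.52,-0.13) + 0.463·(1.28,-1.68) = (1.9459,-0.8477)
Perimeter = Σ |v_{i+1} − v_i|:
  edge 1→2: √(-1.8949² + -0.3250²) = 1.9226 (running 1.9226)
  edge 2→3: √(-1.4289² + -1.4657²) = 2.0469 (running 3.9695)
  edge 3→4: √(1.0357² + -3.5816²) = 3.7284 (running 7.6979)
  edge 4→5: √(4.0163² + 1.8579²) = 4.4252 (running 12.1231)
  edge 5→1: √(-1.7282² + 3.5143²) = 3.9163 (running 16.0394)
Perimeter = 16.0394

Perimeter at t=0.463: 16.0394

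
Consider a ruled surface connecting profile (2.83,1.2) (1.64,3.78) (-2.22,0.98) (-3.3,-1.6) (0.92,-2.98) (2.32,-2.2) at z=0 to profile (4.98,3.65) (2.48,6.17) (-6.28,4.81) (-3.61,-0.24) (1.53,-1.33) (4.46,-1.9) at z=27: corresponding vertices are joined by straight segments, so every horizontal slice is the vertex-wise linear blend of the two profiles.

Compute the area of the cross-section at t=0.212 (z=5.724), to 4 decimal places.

Cross-section at t=0.212: each vertex is (1-t)·p0[i] + t·p1[i].
  v1: (1-0.212)·(2.83,1.2) + 0.212·(4.98,3.65) = (3.2858,1.7194)
  v2: (1-0.212)·(1.64,3.78) + 0.212·(2.48,6.17) = (1.8181,4.2867)
  v3: (1-0.212)·(-2.22,0.98) + 0.212·(-6.28,4.81) = (-3.0807,1.7920)
  v4: (1-0.212)·(-3.3,-1.6) + 0.212·(-3.61,-0.24) = (-3.3657,-1.3117)
  v5: (1-0.212)·(0.92,-2.98) + 0.212·(1.53,-1.33) = (1.0493,-2.6302)
  v6: (1-0.212)·(2.32,-2.2) + 0.212·(4.46,-1.9) = (2.7737,-2.1364)
Shoelace sum Σ(x_i·y_{i+1} − x_{i+1}·y_i):
  i=1: 3.2858·4.2867 − 1.8181·1.7194 = +10.9592 (running +10.9592)
  i=2: 1.8181·1.7920 − -3.0807·4.2867 = +16.4640 (running +27.4232)
  i=3: -3.0807·-1.3117 − -3.3657·1.7920 = +10.0722 (running +37.4953)
  i=4: -3.3657·-2.6302 − 1.0493·-1.3117 = +10.2289 (running +47.7242)
  i=5: 1.0493·-2.1364 − 2.7737·-2.6302 = +5.0536 (running +52.7778)
  i=6: 2.7737·1.7194 − 3.2858·-2.1364 = +11.7888 (running +64.5666)
Area = |Σ|/2 = |64.5666|/2 = 32.2833

Area at t=0.212: 32.2833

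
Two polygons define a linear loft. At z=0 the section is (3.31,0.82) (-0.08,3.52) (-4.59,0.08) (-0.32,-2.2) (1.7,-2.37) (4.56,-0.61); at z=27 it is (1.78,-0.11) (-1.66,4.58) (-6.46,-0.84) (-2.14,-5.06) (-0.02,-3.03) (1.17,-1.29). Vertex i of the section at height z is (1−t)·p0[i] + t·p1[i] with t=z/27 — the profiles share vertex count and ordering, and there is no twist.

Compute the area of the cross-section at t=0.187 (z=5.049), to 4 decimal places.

Area at t=0.187: 31.1454

Cross-section at t=0.187: each vertex is (1-t)·p0[i] + t·p1[i].
  v1: (1-0.187)·(3.31,0.82) + 0.187·(1.78,-0.11) = (3.0239,0.6461)
  v2: (1-0.187)·(-0.08,3.52) + 0.187·(-1.66,4.58) = (-0.3755,3.7182)
  v3: (1-0.187)·(-4.59,0.08) + 0.187·(-6.46,-0.84) = (-4.9397,-0.0920)
  v4: (1-0.187)·(-0.32,-2.2) + 0.187·(-2.14,-5.06) = (-0.6603,-2.7348)
  v5: (1-0.187)·(1.7,-2.37) + 0.187·(-0.02,-3.03) = (1.3784,-2.4934)
  v6: (1-0.187)·(4.56,-0.61) + 0.187·(1.17,-1.29) = (3.9261,-0.7372)
Shoelace sum Σ(x_i·y_{i+1} − x_{i+1}·y_i):
  i=1: 3.0239·3.7182 − -0.3755·0.6461 = +11.4861 (running +11.4861)
  i=2: -0.3755·-0.0920 − -4.9397·3.7182 = +18.4014 (running +29.8875)
  i=3: -4.9397·-2.7348 − -0.6603·-0.0920 = +13.4484 (running +43.3359)
  i=4: -0.6603·-2.4934 − 1.3784·-2.7348 = +5.4161 (running +48.7519)
  i=5: 1.3784·-0.7372 − 3.9261·-2.4934 = +8.7733 (running +57.5252)
  i=6: 3.9261·0.6461 − 3.0239·-0.7372 = +4.7657 (running +62.2909)
Area = |Σ|/2 = |62.2909|/2 = 31.1454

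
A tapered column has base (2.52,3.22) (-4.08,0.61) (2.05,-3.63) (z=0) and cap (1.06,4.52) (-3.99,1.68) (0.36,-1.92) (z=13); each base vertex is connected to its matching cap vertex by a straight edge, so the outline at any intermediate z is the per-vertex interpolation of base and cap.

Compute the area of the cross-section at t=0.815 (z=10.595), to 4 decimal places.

Area at t=0.815: 16.4671

Cross-section at t=0.815: each vertex is (1-t)·p0[i] + t·p1[i].
  v1: (1-0.815)·(2.52,3.22) + 0.815·(1.06,4.52) = (1.3301,4.2795)
  v2: (1-0.815)·(-4.08,0.61) + 0.815·(-3.99,1.68) = (-4.0067,1.4820)
  v3: (1-0.815)·(2.05,-3.63) + 0.815·(0.36,-1.92) = (0.6727,-2.2363)
Shoelace sum Σ(x_i·y_{i+1} − x_{i+1}·y_i):
  i=1: 1.3301·1.4820 − -4.0067·4.2795 = +19.1177 (running +19.1177)
  i=2: -4.0067·-2.2363 − 0.6727·1.4820 = +7.9634 (running +27.0811)
  i=3: 0.6727·4.2795 − 1.3301·-2.2363 = +5.8532 (running +32.9343)
Area = |Σ|/2 = |32.9343|/2 = 16.4671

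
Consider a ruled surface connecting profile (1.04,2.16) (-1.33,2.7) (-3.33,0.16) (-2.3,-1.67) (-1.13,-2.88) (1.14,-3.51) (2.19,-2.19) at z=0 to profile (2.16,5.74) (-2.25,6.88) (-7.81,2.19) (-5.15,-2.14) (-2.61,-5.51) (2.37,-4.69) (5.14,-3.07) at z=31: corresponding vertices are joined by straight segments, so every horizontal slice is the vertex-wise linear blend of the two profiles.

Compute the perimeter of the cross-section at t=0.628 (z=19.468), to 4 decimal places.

Cross-section at t=0.628: each vertex is (1-t)·p0[i] + t·p1[i].
  v1: (1-0.628)·(1.04,2.16) + 0.628·(2.16,5.74) = (1.7434,4.4082)
  v2: (1-0.628)·(-1.33,2.7) + 0.628·(-2.25,6.88) = (-1.9078,5.3250)
  v3: (1-0.628)·(-3.33,0.16) + 0.628·(-7.81,2.19) = (-6.1434,1.4348)
  v4: (1-0.628)·(-2.3,-1.67) + 0.628·(-5.15,-2.14) = (-4.0898,-1.9652)
  v5: (1-0.628)·(-1.13,-2.88) + 0.628·(-2.61,-5.51) = (-2.0594,-4.5316)
  v6: (1-0.628)·(1.14,-3.51) + 0.628·(2.37,-4.69) = (1.9124,-4.2510)
  v7: (1-0.628)·(2.19,-2.19) + 0.628·(5.14,-3.07) = (4.0426,-2.7426)
Perimeter = Σ |v_{i+1} − v_i|:
  edge 1→2: √(-3.6511² + 0.9168²) = 3.7645 (running 3.7645)
  edge 2→3: √(-4.2357² + -3.8902²) = 5.7511 (running 9.5155)
  edge 3→4: √(2.0536² + -3.4000²) = 3.9721 (running 13.4876)
  edge 4→5: √(2.0304² + -2.5665²) = 3.2725 (running 16.7601)
  edge 5→6: √(3.9719² + 0.2806²) = 3.9818 (running 20.7419)
  edge 6→7: √(2.1302² + 1.5084²) = 2.6101 (running 23.3520)
  edge 7→1: √(-2.2992² + 7.1509²) = 7.5114 (running 30.8634)
Perimeter = 30.8634

Perimeter at t=0.628: 30.8634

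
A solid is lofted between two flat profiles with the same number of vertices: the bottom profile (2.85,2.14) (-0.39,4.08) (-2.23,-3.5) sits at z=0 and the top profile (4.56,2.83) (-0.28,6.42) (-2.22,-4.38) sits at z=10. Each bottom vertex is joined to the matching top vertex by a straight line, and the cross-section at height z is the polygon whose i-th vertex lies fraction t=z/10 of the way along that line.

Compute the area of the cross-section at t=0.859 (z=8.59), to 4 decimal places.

Area at t=0.859: 27.1032

Cross-section at t=0.859: each vertex is (1-t)·p0[i] + t·p1[i].
  v1: (1-0.859)·(2.85,2.14) + 0.859·(4.56,2.83) = (4.3189,2.7327)
  v2: (1-0.859)·(-0.39,4.08) + 0.859·(-0.28,6.42) = (-0.2955,6.0901)
  v3: (1-0.859)·(-2.23,-3.5) + 0.859·(-2.22,-4.38) = (-2.2214,-4.2559)
Shoelace sum Σ(x_i·y_{i+1} − x_{i+1}·y_i):
  i=1: 4.3189·6.0901 − -0.2955·2.7327 = +27.1098 (running +27.1098)
  i=2: -0.2955·-4.2559 − -2.2214·6.0901 = +14.7862 (running +41.8960)
  i=3: -2.2214·2.7327 − 4.3189·-4.2559 = +12.3104 (running +54.2064)
Area = |Σ|/2 = |54.2064|/2 = 27.1032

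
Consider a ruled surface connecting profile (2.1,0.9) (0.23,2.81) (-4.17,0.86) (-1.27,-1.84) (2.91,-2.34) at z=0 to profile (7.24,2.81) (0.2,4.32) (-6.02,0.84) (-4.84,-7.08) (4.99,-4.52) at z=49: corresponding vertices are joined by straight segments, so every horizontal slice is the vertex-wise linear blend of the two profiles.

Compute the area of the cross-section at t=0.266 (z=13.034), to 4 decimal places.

Cross-section at t=0.266: each vertex is (1-t)·p0[i] + t·p1[i].
  v1: (1-0.266)·(2.1,0.9) + 0.266·(7.24,2.81) = (3.4672,1.4081)
  v2: (1-0.266)·(0.23,2.81) + 0.266·(0.2,4.32) = (0.2220,3.2117)
  v3: (1-0.266)·(-4.17,0.86) + 0.266·(-6.02,0.84) = (-4.6621,0.8547)
  v4: (1-0.266)·(-1.27,-1.84) + 0.266·(-4.84,-7.08) = (-2.2196,-3.2338)
  v5: (1-0.266)·(2.91,-2.34) + 0.266·(4.99,-4.52) = (3.4633,-2.9199)
Shoelace sum Σ(x_i·y_{i+1} − x_{i+1}·y_i):
  i=1: 3.4672·3.2117 − 0.2220·1.4081 = +10.8230 (running +10.8230)
  i=2: 0.2220·0.8547 − -4.6621·3.2117 = +15.1628 (running +25.9858)
  i=3: -4.6621·-3.2338 − -2.2196·0.8547 = +16.9736 (running +42.9594)
  i=4: -2.2196·-2.9199 − 3.4633·-3.2338 = +17.6807 (running +60.6401)
  i=5: 3.4633·1.4081 − 3.4672·-2.9199 = +15.0004 (running +75.6405)
Area = |Σ|/2 = |75.6405|/2 = 37.8203

Area at t=0.266: 37.8203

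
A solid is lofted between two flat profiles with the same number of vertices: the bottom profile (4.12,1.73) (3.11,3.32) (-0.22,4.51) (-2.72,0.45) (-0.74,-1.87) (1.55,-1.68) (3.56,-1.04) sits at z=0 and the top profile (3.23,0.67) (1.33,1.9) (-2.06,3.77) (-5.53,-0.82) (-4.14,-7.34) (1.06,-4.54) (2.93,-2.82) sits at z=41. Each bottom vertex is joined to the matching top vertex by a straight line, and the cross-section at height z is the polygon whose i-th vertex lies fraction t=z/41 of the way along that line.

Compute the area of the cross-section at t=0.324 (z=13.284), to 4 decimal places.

Area at t=0.324: 38.2884

Cross-section at t=0.324: each vertex is (1-t)·p0[i] + t·p1[i].
  v1: (1-0.324)·(4.12,1.73) + 0.324·(3.23,0.67) = (3.8316,1.3866)
  v2: (1-0.324)·(3.11,3.32) + 0.324·(1.33,1.9) = (2.5333,2.8599)
  v3: (1-0.324)·(-0.22,4.51) + 0.324·(-2.06,3.77) = (-0.8162,4.2702)
  v4: (1-0.324)·(-2.72,0.45) + 0.324·(-5.53,-0.82) = (-3.6304,0.0385)
  v5: (1-0.324)·(-0.74,-1.87) + 0.324·(-4.14,-7.34) = (-1.8416,-3.6423)
  v6: (1-0.324)·(1.55,-1.68) + 0.324·(1.06,-4.54) = (1.3912,-2.6066)
  v7: (1-0.324)·(3.56,-1.04) + 0.324·(2.93,-2.82) = (3.3559,-1.6167)
Shoelace sum Σ(x_i·y_{i+1} − x_{i+1}·y_i):
  i=1: 3.8316·2.8599 − 2.5333·1.3866 = +7.4456 (running +7.4456)
  i=2: 2.5333·4.2702 − -0.8162·2.8599 = +13.1519 (running +20.5975)
  i=3: -0.8162·0.0385 − -3.6304·4.2702 = +15.4714 (running +36.0689)
  i=4: -3.6304·-3.6423 − -1.8416·0.0385 = +13.2940 (running +49.3629)
  i=5: -1.8416·-2.6066 − 1.3912·-3.6423 = +9.8677 (running +59.2306)
  i=6: 1.3912·-1.6167 − 3.3559·-2.6066 = +6.4983 (running +65.7289)
  i=7: 3.3559·1.3866 − 3.8316·-1.6167 = +10.8478 (running +76.5768)
Area = |Σ|/2 = |76.5768|/2 = 38.2884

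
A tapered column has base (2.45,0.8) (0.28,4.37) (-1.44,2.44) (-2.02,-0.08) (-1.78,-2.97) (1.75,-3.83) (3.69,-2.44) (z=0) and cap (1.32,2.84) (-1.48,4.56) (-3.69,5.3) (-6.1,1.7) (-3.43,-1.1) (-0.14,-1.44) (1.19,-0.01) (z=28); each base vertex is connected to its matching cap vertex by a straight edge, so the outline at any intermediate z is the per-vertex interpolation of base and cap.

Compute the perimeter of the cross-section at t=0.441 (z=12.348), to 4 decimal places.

Perimeter at t=0.441: 21.0011

Cross-section at t=0.441: each vertex is (1-t)·p0[i] + t·p1[i].
  v1: (1-0.441)·(2.45,0.8) + 0.441·(1.32,2.84) = (1.9517,1.6996)
  v2: (1-0.441)·(0.28,4.37) + 0.441·(-1.48,4.56) = (-0.4962,4.4538)
  v3: (1-0.441)·(-1.44,2.44) + 0.441·(-3.69,5.3) = (-2.4322,3.7013)
  v4: (1-0.441)·(-2.02,-0.08) + 0.441·(-6.1,1.7) = (-3.8193,0.7050)
  v5: (1-0.441)·(-1.78,-2.97) + 0.441·(-3.43,-1.1) = (-2.5076,-2.1453)
  v6: (1-0.441)·(1.75,-3.83) + 0.441·(-0.14,-1.44) = (0.9165,-2.7760)
  v7: (1-0.441)·(3.69,-2.44) + 0.441·(1.19,-0.01) = (2.5875,-1.3684)
Perimeter = Σ |v_{i+1} − v_i|:
  edge 1→2: √(-2.4478² + 2.7541²) = 3.6847 (running 3.6847)
  edge 2→3: √(-1.9361² + -0.7525²) = 2.0772 (running 5.7619)
  edge 3→4: √(-1.3870² + -2.9963²) = 3.3017 (running 9.0637)
  edge 4→5: √(1.3116² + -2.8503²) = 3.1376 (running 12.2013)
  edge 5→6: √(3.4242² + -0.6307²) = 3.4818 (running 15.6830)
  edge 6→7: √(1.6710² + 1.4076²) = 2.1849 (running 17.8679)
  edge 7→1: √(-0.6358² + 3.0680²) = 3.1332 (running 21.0011)
Perimeter = 21.0011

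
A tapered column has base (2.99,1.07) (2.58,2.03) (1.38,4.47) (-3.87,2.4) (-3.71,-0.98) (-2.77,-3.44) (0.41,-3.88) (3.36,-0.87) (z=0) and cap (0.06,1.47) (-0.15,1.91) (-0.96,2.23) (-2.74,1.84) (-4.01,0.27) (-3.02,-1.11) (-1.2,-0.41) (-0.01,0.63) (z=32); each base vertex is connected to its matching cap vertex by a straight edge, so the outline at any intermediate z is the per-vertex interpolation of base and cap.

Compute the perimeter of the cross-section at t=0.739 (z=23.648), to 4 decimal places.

Cross-section at t=0.739: each vertex is (1-t)·p0[i] + t·p1[i].
  v1: (1-0.739)·(2.99,1.07) + 0.739·(0.06,1.47) = (0.8247,1.3656)
  v2: (1-0.739)·(2.58,2.03) + 0.739·(-0.15,1.91) = (0.5625,1.9413)
  v3: (1-0.739)·(1.38,4.47) + 0.739·(-0.96,2.23) = (-0.3493,2.8146)
  v4: (1-0.739)·(-3.87,2.4) + 0.739·(-2.74,1.84) = (-3.0349,1.9862)
  v5: (1-0.739)·(-3.71,-0.98) + 0.739·(-4.01,0.27) = (-3.9317,-0.0562)
  v6: (1-0.739)·(-2.77,-3.44) + 0.739·(-3.02,-1.11) = (-2.9548,-1.7181)
  v7: (1-0.739)·(0.41,-3.88) + 0.739·(-1.2,-0.41) = (-0.7798,-1.3157)
  v8: (1-0.739)·(3.36,-0.87) + 0.739·(-0.01,0.63) = (0.8696,0.2385)
Perimeter = Σ |v_{i+1} − v_i|:
  edge 1→2: √(-0.2622² + 0.5757²) = 0.6326 (running 0.6326)
  edge 2→3: √(-0.9118² + 0.8733²) = 1.2626 (running 1.8952)
  edge 3→4: √(-2.6857² + -0.8285²) = 2.8106 (running 4.7057)
  edge 4→5: √(-0.8968² + -2.0424²) = 2.2306 (running 6.9363)
  edge 5→6: √(0.9769² + -1.6619²) = 1.9278 (running 8.8641)
  edge 6→7: √(2.1750² + 0.4025²) = 2.2119 (running 11.0760)
  edge 7→8: √(1.6494² + 1.5542²) = 2.2662 (running 13.3422)
  edge 8→1: √(-0.0448² + 1.1271²) = 1.1280 (running 14.4702)
Perimeter = 14.4702

Perimeter at t=0.739: 14.4702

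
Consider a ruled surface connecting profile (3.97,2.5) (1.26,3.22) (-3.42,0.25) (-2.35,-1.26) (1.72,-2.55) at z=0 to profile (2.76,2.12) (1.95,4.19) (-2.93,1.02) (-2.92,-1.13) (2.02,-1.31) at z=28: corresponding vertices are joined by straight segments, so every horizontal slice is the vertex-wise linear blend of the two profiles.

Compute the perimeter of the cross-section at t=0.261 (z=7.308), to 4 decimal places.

Cross-section at t=0.261: each vertex is (1-t)·p0[i] + t·p1[i].
  v1: (1-0.261)·(3.97,2.5) + 0.261·(2.76,2.12) = (3.6542,2.4008)
  v2: (1-0.261)·(1.26,3.22) + 0.261·(1.95,4.19) = (1.4401,3.4732)
  v3: (1-0.261)·(-3.42,0.25) + 0.261·(-2.93,1.02) = (-3.2921,0.4510)
  v4: (1-0.261)·(-2.35,-1.26) + 0.261·(-2.92,-1.13) = (-2.4988,-1.2261)
  v5: (1-0.261)·(1.72,-2.55) + 0.261·(2.02,-1.31) = (1.7983,-2.2264)
Perimeter = Σ |v_{i+1} − v_i|:
  edge 1→2: √(-2.2141² + 1.0724²) = 2.4601 (running 2.4601)
  edge 2→3: √(-4.7322² + -3.0222²) = 5.6149 (running 8.0750)
  edge 3→4: √(0.7933² + -1.6770²) = 1.8552 (running 9.9303)
  edge 4→5: √(4.2971² + -1.0003²) = 4.4120 (running 14.3422)
  edge 5→1: √(1.8559² + 4.6272²) = 4.9855 (running 19.3277)
Perimeter = 19.3277

Perimeter at t=0.261: 19.3277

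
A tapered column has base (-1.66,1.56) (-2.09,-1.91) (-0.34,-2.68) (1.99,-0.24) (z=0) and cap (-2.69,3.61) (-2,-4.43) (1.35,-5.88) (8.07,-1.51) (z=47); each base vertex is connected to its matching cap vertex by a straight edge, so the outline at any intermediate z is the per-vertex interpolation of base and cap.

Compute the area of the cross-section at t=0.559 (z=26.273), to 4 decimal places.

Area at t=0.559: 30.0127

Cross-section at t=0.559: each vertex is (1-t)·p0[i] + t·p1[i].
  v1: (1-0.559)·(-1.66,1.56) + 0.559·(-2.69,3.61) = (-2.2358,2.7060)
  v2: (1-0.559)·(-2.09,-1.91) + 0.559·(-2,-4.43) = (-2.0397,-3.3187)
  v3: (1-0.559)·(-0.34,-2.68) + 0.559·(1.35,-5.88) = (0.6047,-4.4688)
  v4: (1-0.559)·(1.99,-0.24) + 0.559·(8.07,-1.51) = (5.3887,-0.9499)
Shoelace sum Σ(x_i·y_{i+1} − x_{i+1}·y_i):
  i=1: -2.2358·-3.3187 − -2.0397·2.7060 = +12.9391 (running +12.9391)
  i=2: -2.0397·-4.4688 − 0.6047·-3.3187 = +11.1218 (running +24.0609)
  i=3: 0.6047·-0.9499 − 5.3887·-4.4688 = +23.5067 (running +47.5676)
  i=4: 5.3887·2.7060 − -2.2358·-0.9499 = +12.4578 (running +60.0254)
Area = |Σ|/2 = |60.0254|/2 = 30.0127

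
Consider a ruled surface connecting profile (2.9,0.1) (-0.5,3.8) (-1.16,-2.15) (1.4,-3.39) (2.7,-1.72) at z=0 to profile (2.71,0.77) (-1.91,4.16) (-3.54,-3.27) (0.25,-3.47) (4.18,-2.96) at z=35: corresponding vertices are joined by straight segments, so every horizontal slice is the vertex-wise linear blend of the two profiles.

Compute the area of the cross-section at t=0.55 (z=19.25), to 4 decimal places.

Area at t=0.55: 27.1796

Cross-section at t=0.55: each vertex is (1-t)·p0[i] + t·p1[i].
  v1: (1-0.55)·(2.9,0.1) + 0.55·(2.71,0.77) = (2.7955,0.4685)
  v2: (1-0.55)·(-0.5,3.8) + 0.55·(-1.91,4.16) = (-1.2755,3.9980)
  v3: (1-0.55)·(-1.16,-2.15) + 0.55·(-3.54,-3.27) = (-2.4690,-2.7660)
  v4: (1-0.55)·(1.4,-3.39) + 0.55·(0.25,-3.47) = (0.7675,-3.4340)
  v5: (1-0.55)·(2.7,-1.72) + 0.55·(4.18,-2.96) = (3.5140,-2.4020)
Shoelace sum Σ(x_i·y_{i+1} − x_{i+1}·y_i):
  i=1: 2.7955·3.9980 − -1.2755·0.4685 = +11.7740 (running +11.7740)
  i=2: -1.2755·-2.7660 − -2.4690·3.9980 = +13.3991 (running +25.1731)
  i=3: -2.4690·-3.4340 − 0.7675·-2.7660 = +10.6015 (running +35.7745)
  i=4: 0.7675·-2.4020 − 3.5140·-3.4340 = +10.2235 (running +45.9981)
  i=5: 3.5140·0.4685 − 2.7955·-2.4020 = +8.3611 (running +54.3592)
Area = |Σ|/2 = |54.3592|/2 = 27.1796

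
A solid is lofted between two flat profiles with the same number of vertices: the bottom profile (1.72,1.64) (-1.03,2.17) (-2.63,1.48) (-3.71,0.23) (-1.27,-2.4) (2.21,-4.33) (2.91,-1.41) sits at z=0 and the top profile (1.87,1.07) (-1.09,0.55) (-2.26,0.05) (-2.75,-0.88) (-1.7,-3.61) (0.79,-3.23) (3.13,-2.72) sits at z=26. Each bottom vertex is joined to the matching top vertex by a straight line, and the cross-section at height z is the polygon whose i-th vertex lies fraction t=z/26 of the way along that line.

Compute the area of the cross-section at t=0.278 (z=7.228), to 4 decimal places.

Area at t=0.278: 23.9268

Cross-section at t=0.278: each vertex is (1-t)·p0[i] + t·p1[i].
  v1: (1-0.278)·(1.72,1.64) + 0.278·(1.87,1.07) = (1.7617,1.4815)
  v2: (1-0.278)·(-1.03,2.17) + 0.278·(-1.09,0.55) = (-1.0467,1.7196)
  v3: (1-0.278)·(-2.63,1.48) + 0.278·(-2.26,0.05) = (-2.5271,1.0825)
  v4: (1-0.278)·(-3.71,0.23) + 0.278·(-2.75,-0.88) = (-3.4431,-0.0786)
  v5: (1-0.278)·(-1.27,-2.4) + 0.278·(-1.7,-3.61) = (-1.3895,-2.7364)
  v6: (1-0.278)·(2.21,-4.33) + 0.278·(0.79,-3.23) = (1.8152,-4.0242)
  v7: (1-0.278)·(2.91,-1.41) + 0.278·(3.13,-2.72) = (2.9712,-1.7742)
Shoelace sum Σ(x_i·y_{i+1} − x_{i+1}·y_i):
  i=1: 1.7617·1.7196 − -1.0467·1.4815 = +4.5802 (running +4.5802)
  i=2: -1.0467·1.0825 − -2.5271·1.7196 = +3.2128 (running +7.7930)
  i=3: -2.5271·-0.0786 − -3.4431·1.0825 = +3.9256 (running +11.7186)
  i=4: -3.4431·-2.7364 − -1.3895·-0.0786 = +9.3125 (running +21.0311)
  i=5: -1.3895·-4.0242 − 1.8152·-2.7364 = +10.5590 (running +31.5901)
  i=6: 1.8152·-1.7742 − 2.9712·-4.0242 = +8.7360 (running +40.3260)
  i=7: 2.9712·1.4815 − 1.7617·-1.7742 = +7.5275 (running +47.8535)
Area = |Σ|/2 = |47.8535|/2 = 23.9268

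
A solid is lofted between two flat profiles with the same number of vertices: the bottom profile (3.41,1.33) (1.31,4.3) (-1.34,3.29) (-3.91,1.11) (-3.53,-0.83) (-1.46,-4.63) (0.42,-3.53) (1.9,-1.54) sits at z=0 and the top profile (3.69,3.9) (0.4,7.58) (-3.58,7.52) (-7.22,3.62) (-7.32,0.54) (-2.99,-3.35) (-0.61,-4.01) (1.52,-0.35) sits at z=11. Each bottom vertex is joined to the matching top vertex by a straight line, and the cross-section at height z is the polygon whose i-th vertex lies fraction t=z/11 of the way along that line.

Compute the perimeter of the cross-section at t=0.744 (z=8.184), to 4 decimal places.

Cross-section at t=0.744: each vertex is (1-t)·p0[i] + t·p1[i].
  v1: (1-0.744)·(3.41,1.33) + 0.744·(3.69,3.9) = (3.6183,3.2421)
  v2: (1-0.744)·(1.31,4.3) + 0.744·(0.4,7.58) = (0.6330,6.7403)
  v3: (1-0.744)·(-1.34,3.29) + 0.744·(-3.58,7.52) = (-3.0066,6.4371)
  v4: (1-0.744)·(-3.91,1.11) + 0.744·(-7.22,3.62) = (-6.3726,2.9774)
  v5: (1-0.744)·(-3.53,-0.83) + 0.744·(-7.32,0.54) = (-6.3498,0.1893)
  v6: (1-0.744)·(-1.46,-4.63) + 0.744·(-2.99,-3.35) = (-2.5983,-3.6777)
  v7: (1-0.744)·(0.42,-3.53) + 0.744·(-0.61,-4.01) = (-0.3463,-3.8871)
  v8: (1-0.744)·(1.9,-1.54) + 0.744·(1.52,-0.35) = (1.6173,-0.6546)
Perimeter = Σ |v_{i+1} − v_i|:
  edge 1→2: √(-2.9854² + 3.4982²) = 4.5989 (running 4.5989)
  edge 2→3: √(-3.6395² + -0.3032²) = 3.6521 (running 8.2510)
  edge 3→4: √(-3.3661² + -3.4597²) = 4.8270 (running 13.0780)
  edge 4→5: √(0.0229² + -2.7882²) = 2.7883 (running 15.8663)
  edge 5→6: √(3.7514² + -3.8670²) = 5.3876 (running 21.2539)
  edge 6→7: √(2.2520² + -0.2094²) = 2.2617 (running 23.5157)
  edge 7→8: √(1.9636² + 3.2325²) = 3.7821 (running 27.2978)
  edge 8→1: √(2.0010² + 3.8967²) = 4.3805 (running 31.6783)
Perimeter = 31.6783

Perimeter at t=0.744: 31.6783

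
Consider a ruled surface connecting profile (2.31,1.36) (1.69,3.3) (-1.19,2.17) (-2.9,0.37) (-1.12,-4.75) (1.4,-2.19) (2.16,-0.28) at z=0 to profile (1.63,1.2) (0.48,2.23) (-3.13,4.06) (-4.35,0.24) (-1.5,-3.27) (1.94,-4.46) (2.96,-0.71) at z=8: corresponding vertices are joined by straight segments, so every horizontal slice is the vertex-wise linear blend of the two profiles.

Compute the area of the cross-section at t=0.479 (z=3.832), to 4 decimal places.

Area at t=0.479: 30.7420

Cross-section at t=0.479: each vertex is (1-t)·p0[i] + t·p1[i].
  v1: (1-0.479)·(2.31,1.36) + 0.479·(1.63,1.2) = (1.9843,1.2834)
  v2: (1-0.479)·(1.69,3.3) + 0.479·(0.48,2.23) = (1.1104,2.7875)
  v3: (1-0.479)·(-1.19,2.17) + 0.479·(-3.13,4.06) = (-2.1193,3.0753)
  v4: (1-0.479)·(-2.9,0.37) + 0.479·(-4.35,0.24) = (-3.5945,0.3077)
  v5: (1-0.479)·(-1.12,-4.75) + 0.479·(-1.5,-3.27) = (-1.3020,-4.0411)
  v6: (1-0.479)·(1.4,-2.19) + 0.479·(1.94,-4.46) = (1.6587,-3.2773)
  v7: (1-0.479)·(2.16,-0.28) + 0.479·(2.96,-0.71) = (2.5432,-0.4860)
Shoelace sum Σ(x_i·y_{i+1} − x_{i+1}·y_i):
  i=1: 1.9843·2.7875 − 1.1104·1.2834 = +4.1061 (running +4.1061)
  i=2: 1.1104·3.0753 − -2.1193·2.7875 = +9.3222 (running +13.4283)
  i=3: -2.1193·0.3077 − -3.5945·3.0753 = +10.4022 (running +23.8305)
  i=4: -3.5945·-4.0411 − -1.3020·0.3077 = +14.9265 (running +38.7570)
  i=5: -1.3020·-3.2773 − 1.6587·-4.0411 = +10.9699 (running +49.7270)
  i=6: 1.6587·-0.4860 − 2.5432·-3.2773 = +7.5288 (running +57.2558)
  i=7: 2.5432·1.2834 − 1.9843·-0.4860 = +4.2281 (running +61.4839)
Area = |Σ|/2 = |61.4839|/2 = 30.7420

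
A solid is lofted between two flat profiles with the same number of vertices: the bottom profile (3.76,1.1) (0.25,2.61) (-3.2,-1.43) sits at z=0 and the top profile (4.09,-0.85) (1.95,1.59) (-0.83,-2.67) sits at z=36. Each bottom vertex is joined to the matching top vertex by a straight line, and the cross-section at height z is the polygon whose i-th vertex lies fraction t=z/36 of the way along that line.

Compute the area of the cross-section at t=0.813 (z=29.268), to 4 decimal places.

Cross-section at t=0.813: each vertex is (1-t)·p0[i] + t·p1[i].
  v1: (1-0.813)·(3.76,1.1) + 0.813·(4.09,-0.85) = (4.0283,-0.4853)
  v2: (1-0.813)·(0.25,2.61) + 0.813·(1.95,1.59) = (1.6321,1.7807)
  v3: (1-0.813)·(-3.2,-1.43) + 0.813·(-0.83,-2.67) = (-1.2732,-2.4381)
Shoelace sum Σ(x_i·y_{i+1} − x_{i+1}·y_i):
  i=1: 4.0283·1.7807 − 1.6321·-0.4853 = +7.9655 (running +7.9655)
  i=2: 1.6321·-2.4381 − -1.2732·1.7807 = -1.7120 (running +6.2534)
  i=3: -1.2732·-0.4853 − 4.0283·-2.4381 = +10.4394 (running +16.6928)
Area = |Σ|/2 = |16.6928|/2 = 8.3464

Area at t=0.813: 8.3464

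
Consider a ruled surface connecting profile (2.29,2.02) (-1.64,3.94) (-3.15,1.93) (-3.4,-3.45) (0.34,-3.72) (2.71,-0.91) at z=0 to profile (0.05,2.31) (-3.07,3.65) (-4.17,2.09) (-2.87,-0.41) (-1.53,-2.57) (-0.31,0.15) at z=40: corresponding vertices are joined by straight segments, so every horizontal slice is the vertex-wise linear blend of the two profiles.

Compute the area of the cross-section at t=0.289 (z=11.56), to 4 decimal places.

Area at t=0.289: 28.4199

Cross-section at t=0.289: each vertex is (1-t)·p0[i] + t·p1[i].
  v1: (1-0.289)·(2.29,2.02) + 0.289·(0.05,2.31) = (1.6426,2.1038)
  v2: (1-0.289)·(-1.64,3.94) + 0.289·(-3.07,3.65) = (-2.0533,3.8562)
  v3: (1-0.289)·(-3.15,1.93) + 0.289·(-4.17,2.09) = (-3.4448,1.9762)
  v4: (1-0.289)·(-3.4,-3.45) + 0.289·(-2.87,-0.41) = (-3.2468,-2.5714)
  v5: (1-0.289)·(0.34,-3.72) + 0.289·(-1.53,-2.57) = (-0.2004,-3.3877)
  v6: (1-0.289)·(2.71,-0.91) + 0.289·(-0.31,0.15) = (1.8372,-0.6037)
Shoelace sum Σ(x_i·y_{i+1} − x_{i+1}·y_i):
  i=1: 1.6426·3.8562 − -2.0533·2.1038 = +10.6540 (running +10.6540)
  i=2: -2.0533·1.9762 − -3.4448·3.8562 = +9.2260 (running +19.8800)
  i=3: -3.4448·-2.5714 − -3.2468·1.9762 = +15.2746 (running +35.1546)
  i=4: -3.2468·-3.3877 − -0.2004·-2.5714 = +10.4837 (running +45.6383)
  i=5: -0.2004·-0.6037 − 1.8372·-3.3877 = +6.3448 (running +51.9831)
  i=6: 1.8372·2.1038 − 1.6426·-0.6037 = +4.8568 (running +56.8399)
Area = |Σ|/2 = |56.8399|/2 = 28.4199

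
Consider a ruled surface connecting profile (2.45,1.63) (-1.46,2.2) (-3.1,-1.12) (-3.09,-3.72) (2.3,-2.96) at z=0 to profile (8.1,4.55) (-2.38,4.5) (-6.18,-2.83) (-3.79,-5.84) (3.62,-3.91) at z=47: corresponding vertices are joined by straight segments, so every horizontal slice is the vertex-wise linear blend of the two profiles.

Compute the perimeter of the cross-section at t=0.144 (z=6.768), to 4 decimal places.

Cross-section at t=0.144: each vertex is (1-t)·p0[i] + t·p1[i].
  v1: (1-0.144)·(2.45,1.63) + 0.144·(8.1,4.55) = (3.2636,2.0505)
  v2: (1-0.144)·(-1.46,2.2) + 0.144·(-2.38,4.5) = (-1.5925,2.5312)
  v3: (1-0.144)·(-3.1,-1.12) + 0.144·(-6.18,-2.83) = (-3.5435,-1.3662)
  v4: (1-0.144)·(-3.09,-3.72) + 0.144·(-3.79,-5.84) = (-3.1908,-4.0253)
  v5: (1-0.144)·(2.3,-2.96) + 0.144·(3.62,-3.91) = (2.4901,-3.0968)
Perimeter = Σ |v_{i+1} − v_i|:
  edge 1→2: √(-4.8561² + 0.4807²) = 4.8798 (running 4.8798)
  edge 2→3: √(-1.9510² + -3.8974²) = 4.3585 (running 9.2383)
  edge 3→4: √(0.3527² + -2.6590²) = 2.6823 (running 11.9207)
  edge 4→5: √(5.6809² + 0.9285²) = 5.7563 (running 17.6769)
  edge 5→1: √(0.7735² + 5.1473²) = 5.2051 (running 22.8820)
Perimeter = 22.8820

Perimeter at t=0.144: 22.8820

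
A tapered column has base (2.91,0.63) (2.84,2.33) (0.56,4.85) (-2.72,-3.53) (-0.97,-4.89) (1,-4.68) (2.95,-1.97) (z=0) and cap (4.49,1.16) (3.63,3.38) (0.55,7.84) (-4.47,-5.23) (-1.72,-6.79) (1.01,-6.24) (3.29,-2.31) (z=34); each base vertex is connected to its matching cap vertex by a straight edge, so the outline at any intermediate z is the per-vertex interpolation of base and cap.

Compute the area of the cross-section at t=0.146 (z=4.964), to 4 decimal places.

Cross-section at t=0.146: each vertex is (1-t)·p0[i] + t·p1[i].
  v1: (1-0.146)·(2.91,0.63) + 0.146·(4.49,1.16) = (3.1407,0.7074)
  v2: (1-0.146)·(2.84,2.33) + 0.146·(3.63,3.38) = (2.9553,2.4833)
  v3: (1-0.146)·(0.56,4.85) + 0.146·(0.55,7.84) = (0.5585,5.2865)
  v4: (1-0.146)·(-2.72,-3.53) + 0.146·(-4.47,-5.23) = (-2.9755,-3.7782)
  v5: (1-0.146)·(-0.97,-4.89) + 0.146·(-1.72,-6.79) = (-1.0795,-5.1674)
  v6: (1-0.146)·(1,-4.68) + 0.146·(1.01,-6.24) = (1.0015,-4.9078)
  v7: (1-0.146)·(2.95,-1.97) + 0.146·(3.29,-2.31) = (2.9996,-2.0196)
Shoelace sum Σ(x_i·y_{i+1} − x_{i+1}·y_i):
  i=1: 3.1407·2.4833 − 2.9553·0.7074 = +5.7087 (running +5.7087)
  i=2: 2.9553·5.2865 − 0.5585·2.4833 = +14.2365 (running +19.9452)
  i=3: 0.5585·-3.7782 − -2.9755·5.2865 = +13.6198 (running +33.5650)
  i=4: -2.9755·-5.1674 − -1.0795·-3.7782 = +11.2970 (running +44.8621)
  i=5: -1.0795·-4.9078 − 1.0015·-5.1674 = +10.4729 (running +55.3349)
  i=6: 1.0015·-2.0196 − 2.9996·-4.9078 = +12.6989 (running +68.0339)
  i=7: 2.9996·0.7074 − 3.1407·-2.0196 = +8.4649 (running +76.4988)
Area = |Σ|/2 = |76.4988|/2 = 38.2494

Area at t=0.146: 38.2494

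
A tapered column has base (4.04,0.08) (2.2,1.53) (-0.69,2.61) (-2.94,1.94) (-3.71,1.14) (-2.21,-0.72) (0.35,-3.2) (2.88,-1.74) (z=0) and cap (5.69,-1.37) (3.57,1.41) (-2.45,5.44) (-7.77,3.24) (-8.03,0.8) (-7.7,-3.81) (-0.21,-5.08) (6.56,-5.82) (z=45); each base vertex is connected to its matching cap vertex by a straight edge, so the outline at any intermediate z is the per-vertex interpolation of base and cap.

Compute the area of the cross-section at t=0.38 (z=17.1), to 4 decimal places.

Area at t=0.38: 51.9685

Cross-section at t=0.38: each vertex is (1-t)·p0[i] + t·p1[i].
  v1: (1-0.38)·(4.04,0.08) + 0.38·(5.69,-1.37) = (4.6670,-0.4710)
  v2: (1-0.38)·(2.2,1.53) + 0.38·(3.57,1.41) = (2.7206,1.4844)
  v3: (1-0.38)·(-0.69,2.61) + 0.38·(-2.45,5.44) = (-1.3588,3.6854)
  v4: (1-0.38)·(-2.94,1.94) + 0.38·(-7.77,3.24) = (-4.7754,2.4340)
  v5: (1-0.38)·(-3.71,1.14) + 0.38·(-8.03,0.8) = (-5.3516,1.0108)
  v6: (1-0.38)·(-2.21,-0.72) + 0.38·(-7.7,-3.81) = (-4.2962,-1.8942)
  v7: (1-0.38)·(0.35,-3.2) + 0.38·(-0.21,-5.08) = (0.1372,-3.9144)
  v8: (1-0.38)·(2.88,-1.74) + 0.38·(6.56,-5.82) = (4.2784,-3.2904)
Shoelace sum Σ(x_i·y_{i+1} − x_{i+1}·y_i):
  i=1: 4.6670·1.4844 − 2.7206·-0.4710 = +8.2091 (running +8.2091)
  i=2: 2.7206·3.6854 − -1.3588·1.4844 = +12.0435 (running +20.2526)
  i=3: -1.3588·2.4340 − -4.7754·3.6854 = +14.2919 (running +34.5445)
  i=4: -4.7754·1.0108 − -5.3516·2.4340 = +8.1988 (running +42.7434)
  i=5: -5.3516·-1.8942 − -4.2962·1.0108 = +14.4796 (running +57.2230)
  i=6: -4.2962·-3.9144 − 0.1372·-1.8942 = +17.0769 (running +74.2999)
  i=7: 0.1372·-3.2904 − 4.2784·-3.9144 = +16.2959 (running +90.5958)
  i=8: 4.2784·-0.4710 − 4.6670·-3.2904 = +13.3412 (running +103.9370)
Area = |Σ|/2 = |103.9370|/2 = 51.9685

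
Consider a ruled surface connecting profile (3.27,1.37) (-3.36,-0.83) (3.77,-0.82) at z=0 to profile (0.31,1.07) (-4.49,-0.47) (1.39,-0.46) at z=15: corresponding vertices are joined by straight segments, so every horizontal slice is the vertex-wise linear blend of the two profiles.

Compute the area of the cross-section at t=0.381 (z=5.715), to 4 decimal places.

Area at t=0.381: 6.4529

Cross-section at t=0.381: each vertex is (1-t)·p0[i] + t·p1[i].
  v1: (1-0.381)·(3.27,1.37) + 0.381·(0.31,1.07) = (2.1422,1.2557)
  v2: (1-0.381)·(-3.36,-0.83) + 0.381·(-4.49,-0.47) = (-3.7905,-0.6928)
  v3: (1-0.381)·(3.77,-0.82) + 0.381·(1.39,-0.46) = (2.8632,-0.6828)
Shoelace sum Σ(x_i·y_{i+1} − x_{i+1}·y_i):
  i=1: 2.1422·-0.6928 − -3.7905·1.2557 = +3.2755 (running +3.2755)
  i=2: -3.7905·-0.6828 − 2.8632·-0.6928 = +4.5721 (running +7.8476)
  i=3: 2.8632·1.2557 − 2.1422·-0.6828 = +5.0582 (running +12.9058)
Area = |Σ|/2 = |12.9058|/2 = 6.4529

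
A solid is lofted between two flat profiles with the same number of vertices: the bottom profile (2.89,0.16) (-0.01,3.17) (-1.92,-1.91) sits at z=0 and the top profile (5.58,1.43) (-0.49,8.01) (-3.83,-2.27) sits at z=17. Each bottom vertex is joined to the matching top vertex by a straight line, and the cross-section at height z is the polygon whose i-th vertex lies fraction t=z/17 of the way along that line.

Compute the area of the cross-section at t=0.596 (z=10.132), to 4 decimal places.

Area at t=0.596: 26.6823

Cross-section at t=0.596: each vertex is (1-t)·p0[i] + t·p1[i].
  v1: (1-0.596)·(2.89,0.16) + 0.596·(5.58,1.43) = (4.4932,0.9169)
  v2: (1-0.596)·(-0.01,3.17) + 0.596·(-0.49,8.01) = (-0.2961,6.0546)
  v3: (1-0.596)·(-1.92,-1.91) + 0.596·(-3.83,-2.27) = (-3.0584,-2.1246)
Shoelace sum Σ(x_i·y_{i+1} − x_{i+1}·y_i):
  i=1: 4.4932·6.0546 − -0.2961·0.9169 = +27.4764 (running +27.4764)
  i=2: -0.2961·-2.1246 − -3.0584·6.0546 = +19.1463 (running +46.6227)
  i=3: -3.0584·0.9169 − 4.4932·-2.1246 = +6.7419 (running +53.3646)
Area = |Σ|/2 = |53.3646|/2 = 26.6823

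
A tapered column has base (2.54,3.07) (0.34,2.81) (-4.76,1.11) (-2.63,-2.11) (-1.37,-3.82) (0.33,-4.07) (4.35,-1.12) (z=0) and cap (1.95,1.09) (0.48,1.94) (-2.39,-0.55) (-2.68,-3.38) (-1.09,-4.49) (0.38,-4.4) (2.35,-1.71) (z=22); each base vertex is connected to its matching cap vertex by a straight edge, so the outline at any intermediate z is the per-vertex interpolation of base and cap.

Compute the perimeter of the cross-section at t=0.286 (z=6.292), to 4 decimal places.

Perimeter at t=0.286: 22.4918

Cross-section at t=0.286: each vertex is (1-t)·p0[i] + t·p1[i].
  v1: (1-0.286)·(2.54,3.07) + 0.286·(1.95,1.09) = (2.3713,2.5037)
  v2: (1-0.286)·(0.34,2.81) + 0.286·(0.48,1.94) = (0.3800,2.5612)
  v3: (1-0.286)·(-4.76,1.11) + 0.286·(-2.39,-0.55) = (-4.0822,0.6352)
  v4: (1-0.286)·(-2.63,-2.11) + 0.286·(-2.68,-3.38) = (-2.6443,-2.4732)
  v5: (1-0.286)·(-1.37,-3.82) + 0.286·(-1.09,-4.49) = (-1.2899,-4.0116)
  v6: (1-0.286)·(0.33,-4.07) + 0.286·(0.38,-4.4) = (0.3443,-4.1644)
  v7: (1-0.286)·(4.35,-1.12) + 0.286·(2.35,-1.71) = (3.7780,-1.2887)
Perimeter = Σ |v_{i+1} − v_i|:
  edge 1→2: √(-1.9912² + 0.0575²) = 1.9920 (running 1.9920)
  edge 2→3: √(-4.4622² + -1.9259²) = 4.8601 (running 6.8522)
  edge 3→4: √(1.4379² + -3.1085²) = 3.4249 (running 10.2771)
  edge 4→5: √(1.3544² + -1.5384²) = 2.0496 (running 12.3267)
  edge 5→6: √(1.6342² + -0.1528²) = 1.6413 (running 13.9681)
  edge 6→7: √(3.4337² + 2.8756²) = 4.4788 (running 18.4468)
  edge 7→1: √(-1.4067² + 3.7925²) = 4.0450 (running 22.4918)
Perimeter = 22.4918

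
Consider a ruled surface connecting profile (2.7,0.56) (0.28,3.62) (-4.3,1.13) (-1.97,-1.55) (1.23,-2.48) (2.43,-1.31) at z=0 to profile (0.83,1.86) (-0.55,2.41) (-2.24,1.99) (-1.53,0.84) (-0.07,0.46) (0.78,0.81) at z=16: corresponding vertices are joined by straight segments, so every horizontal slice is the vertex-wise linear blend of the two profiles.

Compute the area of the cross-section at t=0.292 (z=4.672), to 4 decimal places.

Area at t=0.292: 17.2153

Cross-section at t=0.292: each vertex is (1-t)·p0[i] + t·p1[i].
  v1: (1-0.292)·(2.7,0.56) + 0.292·(0.83,1.86) = (2.1540,0.9396)
  v2: (1-0.292)·(0.28,3.62) + 0.292·(-0.55,2.41) = (0.0376,3.2667)
  v3: (1-0.292)·(-4.3,1.13) + 0.292·(-2.24,1.99) = (-3.6985,1.3811)
  v4: (1-0.292)·(-1.97,-1.55) + 0.292·(-1.53,0.84) = (-1.8415,-0.8521)
  v5: (1-0.292)·(1.23,-2.48) + 0.292·(-0.07,0.46) = (0.8504,-1.6215)
  v6: (1-0.292)·(2.43,-1.31) + 0.292·(0.78,0.81) = (1.9482,-0.6910)
Shoelace sum Σ(x_i·y_{i+1} − x_{i+1}·y_i):
  i=1: 2.1540·3.2667 − 0.0376·0.9396 = +7.0009 (running +7.0009)
  i=2: 0.0376·1.3811 − -3.6985·3.2667 = +12.1337 (running +19.1347)
  i=3: -3.6985·-0.8521 − -1.8415·1.3811 = +5.6949 (running +24.8296)
  i=4: -1.8415·-1.6215 − 0.8504·-0.8521 = +3.7107 (running +28.5403)
  i=5: 0.8504·-0.6910 − 1.9482·-1.6215 = +2.5715 (running +31.1117)
  i=6: 1.9482·0.9396 − 2.1540·-0.6910 = +3.3188 (running +34.4306)
Area = |Σ|/2 = |34.4306|/2 = 17.2153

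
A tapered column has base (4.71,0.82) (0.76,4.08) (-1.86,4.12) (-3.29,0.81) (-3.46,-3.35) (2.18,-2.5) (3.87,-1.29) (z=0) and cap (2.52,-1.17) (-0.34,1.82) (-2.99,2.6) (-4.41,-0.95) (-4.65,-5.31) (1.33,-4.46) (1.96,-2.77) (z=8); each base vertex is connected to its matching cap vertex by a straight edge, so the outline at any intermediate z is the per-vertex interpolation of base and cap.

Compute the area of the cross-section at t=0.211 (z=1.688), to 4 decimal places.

Cross-section at t=0.211: each vertex is (1-t)·p0[i] + t·p1[i].
  v1: (1-0.211)·(4.71,0.82) + 0.211·(2.52,-1.17) = (4.2479,0.4001)
  v2: (1-0.211)·(0.76,4.08) + 0.211·(-0.34,1.82) = (0.5279,3.6031)
  v3: (1-0.211)·(-1.86,4.12) + 0.211·(-2.99,2.6) = (-2.0984,3.7993)
  v4: (1-0.211)·(-3.29,0.81) + 0.211·(-4.41,-0.95) = (-3.5263,0.4386)
  v5: (1-0.211)·(-3.46,-3.35) + 0.211·(-4.65,-5.31) = (-3.7111,-3.7636)
  v6: (1-0.211)·(2.18,-2.5) + 0.211·(1.33,-4.46) = (2.0007,-2.9136)
  v7: (1-0.211)·(3.87,-1.29) + 0.211·(1.96,-2.77) = (3.4670,-1.6023)
Shoelace sum Σ(x_i·y_{i+1} − x_{i+1}·y_i):
  i=1: 4.2479·3.6031 − 0.5279·0.4001 = +15.0946 (running +15.0946)
  i=2: 0.5279·3.7993 − -2.0984·3.6031 = +9.5666 (running +24.6612)
  i=3: -2.0984·0.4386 − -3.5263·3.7993 = +12.4770 (running +37.1382)
  i=4: -3.5263·-3.7636 − -3.7111·0.4386 = +14.8993 (running +52.0375)
  i=5: -3.7111·-2.9136 − 2.0007·-3.7636 = +18.3420 (running +70.3796)
  i=6: 2.0007·-1.6023 − 3.4670·-2.9136 = +6.8957 (running +77.2753)
  i=7: 3.4670·0.4001 − 4.2479·-1.6023 = +8.1935 (running +85.4688)
Area = |Σ|/2 = |85.4688|/2 = 42.7344

Area at t=0.211: 42.7344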